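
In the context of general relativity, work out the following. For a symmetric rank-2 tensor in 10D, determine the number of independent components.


A symmetric rank-2 tensor in d dimensions has d(d+1)/2 independent components.
d = 10
d(d+1)/2 = 10 * 11 / 2 = 110 / 2 = 55

55


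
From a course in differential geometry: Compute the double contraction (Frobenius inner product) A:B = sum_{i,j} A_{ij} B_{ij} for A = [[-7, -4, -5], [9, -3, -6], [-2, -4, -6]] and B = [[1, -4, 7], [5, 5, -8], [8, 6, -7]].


A:B = sum over all i,j of A_{ij} * B_{ij}.
Row 1: -7*1=-7, -4*-4=16, -5*7=-35 => row sum = -26
Row 2: 9*5=45, -3*5=-15, -6*-8=48 => row sum = 78
Row 3: -2*8=-16, -4*6=-24, -6*-7=42 => row sum = 2
Total = -26 + 78 + 2 = 54

54


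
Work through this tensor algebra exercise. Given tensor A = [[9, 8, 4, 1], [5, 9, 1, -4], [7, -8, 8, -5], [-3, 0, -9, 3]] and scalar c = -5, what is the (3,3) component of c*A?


Scalar multiplication: (cA)_{ij} = c * A_{ij}.
c = -5
A_{33} = 8
(cA)_{33} = -5 * 8 = -40

-40


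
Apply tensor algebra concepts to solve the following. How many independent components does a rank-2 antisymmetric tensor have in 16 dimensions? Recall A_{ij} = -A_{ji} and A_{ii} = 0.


An antisymmetric rank-2 tensor satisfies A_{ij} = -A_{ji}, so diagonal entries are zero.
The independent components are the upper-triangular entries: C(n, 2) = n(n-1)/2.
n = 16
C(16, 2) = 16 * 15 / 2 = 240 / 2 = 120

120


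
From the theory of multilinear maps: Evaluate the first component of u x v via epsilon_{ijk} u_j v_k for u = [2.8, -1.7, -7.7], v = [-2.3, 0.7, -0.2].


(u x v)_1 = sum_{j,k} epsilon_{1jk} u_j v_k. Only permutations of (1,2,3) contribute; the two non-zero terms are:
eps_{123} u_2 v_3 = 1 * -1.7 * -0.2 = 0.34
eps_{132} u_3 v_2 = -1 * -7.7 * 0.7 = 5.39
(u x v)_1 = 5.73

5.73


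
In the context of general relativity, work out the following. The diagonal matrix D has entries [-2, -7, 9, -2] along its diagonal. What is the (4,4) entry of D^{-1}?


For a diagonal matrix, the inverse has entries (D^{-1})_{ii} = 1/d_{ii}.
The diagonal entries are: d_{11} = -2, d_{22} = -7, d_{33} = 9, d_{44} = -2
We need (D^{-1})_{44} = 1/d_{44} = 1/-2 = -1/2

-1/2


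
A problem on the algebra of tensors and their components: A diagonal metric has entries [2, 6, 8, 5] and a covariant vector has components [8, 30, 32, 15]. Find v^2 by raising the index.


To raise an index with a diagonal metric: v^i = v_i / g_{ii}.
For index 2: v_2 = 30, g_{22} = 6
v^2 = 30 / 6 = 5

5


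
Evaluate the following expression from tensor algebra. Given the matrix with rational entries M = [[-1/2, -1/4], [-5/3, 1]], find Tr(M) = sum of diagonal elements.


The trace is the sum of diagonal entries.
Diagonal: M[1,1] = -1/2, M[2,2] = 1
Tr(M) = -1/2 + 1
Computing step by step:
After adding M[1,1]: -1/2
After adding M[2,2]: 1/2
Tr(M) = 1/2

1/2


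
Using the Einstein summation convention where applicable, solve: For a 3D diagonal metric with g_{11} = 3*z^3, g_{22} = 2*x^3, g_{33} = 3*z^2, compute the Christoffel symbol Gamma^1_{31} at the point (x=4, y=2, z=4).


For a diagonal metric, Gamma^k_{ij} = (1/2) g^{kk} (dg_{ik}/dx_j + dg_{jk}/dx_i - dg_{ij}/dx_k).
The metric is diagonal, so g_{ab} = 0 for a != b.
At the given point: g_{11} = 192, g_{22} = 128, g_{33} = 48
g^{11} = 1/192
dg_{31}/dx_1 = 0 (off-diagonal)
dg_{11}/dx_3 = dg_{11}/dx_3 = 144
dg_{31}/dx_1 = 0 (off-diagonal)
Numerator = 0 + 144 - 0 = 144
Gamma^1_{31} = 144 / (2 * 192) = 3/8

3/8


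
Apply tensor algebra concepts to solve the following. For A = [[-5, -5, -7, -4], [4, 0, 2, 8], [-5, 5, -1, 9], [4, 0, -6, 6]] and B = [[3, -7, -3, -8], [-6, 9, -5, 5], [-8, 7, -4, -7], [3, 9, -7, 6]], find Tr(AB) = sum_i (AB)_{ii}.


Tr(AB) = sum_i (AB)_{ii} where (AB)_{ii} = sum_k A_{ik} B_{ki}.
(AB)_{11} = -5*3 + -5*-6 + -7*-8 + -4*3 = 59
(AB)_{22} = 4*-7 + 0*9 + 2*7 + 8*9 = 58
(AB)_{33} = -5*-3 + 5*-5 + -1*-4 + 9*-7 = -69
(AB)_{44} = 4*-8 + 0*5 + -6*-7 + 6*6 = 46
Tr(AB) = 59 + 58 + -69 + 46 = 94

94


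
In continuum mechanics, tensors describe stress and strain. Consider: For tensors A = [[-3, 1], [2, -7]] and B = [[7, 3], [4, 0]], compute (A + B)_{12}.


Tensor addition is component-wise: (A + B)_{ij} = A_{ij} + B_{ij}.
A_{12} = 1
B_{12} = 3
(A + B)_{12} = 1 + 3 = 4

4


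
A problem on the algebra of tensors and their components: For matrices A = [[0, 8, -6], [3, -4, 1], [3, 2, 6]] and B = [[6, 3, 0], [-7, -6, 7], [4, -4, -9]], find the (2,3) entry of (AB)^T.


(AB)^T_{ij} = (AB)_{ji} = sum_k A_{jk} B_{ki}.
For i=2, j=3 we need (AB)_{32}:
A_{31} * B_{12} = 3 * 3 = 9
A_{32} * B_{22} = 2 * -6 = -12
A_{33} * B_{32} = 6 * -4 = -24
Sum = 9 + -12 + -24 = -27

-27


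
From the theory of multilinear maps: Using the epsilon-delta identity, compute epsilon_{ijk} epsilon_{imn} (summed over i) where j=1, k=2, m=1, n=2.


Using the identity: epsilon_{ijk} epsilon_{imn} = delta_{jm} delta_{kn} - delta_{jn} delta_{km}.
delta_{11} = 1
delta_{22} = 1
delta_{12} = 0
delta_{21} = 0
Result = 1 * 1 - 0 * 0 = 1 - 0 = 1

1


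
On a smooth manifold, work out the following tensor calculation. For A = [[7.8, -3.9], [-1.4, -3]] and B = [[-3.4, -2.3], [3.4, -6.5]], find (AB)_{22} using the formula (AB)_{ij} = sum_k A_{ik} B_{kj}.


(AB)_{ij} = sum_k A_{ik} B_{kj}.
For i=2, j=2:
A_{21} * B_{12} = -1.4 * -2.3 = 3.22
A_{22} * B_{22} = -3 * -6.5 = 19.5
Sum = 3.22 + 19.5 = 22.72

22.72


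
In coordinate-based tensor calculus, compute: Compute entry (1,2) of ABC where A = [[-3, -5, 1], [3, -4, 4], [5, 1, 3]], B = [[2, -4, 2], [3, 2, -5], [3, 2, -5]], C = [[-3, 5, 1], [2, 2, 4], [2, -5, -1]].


(ABC)_{12} = sum_m (AB)_{1m} C_{m2}. First compute row 1 of AB.
(AB)_{11} = -3*2 + -5*3 + 1*3 = -18
(AB)_{12} = -3*-4 + -5*2 + 1*2 = 4
(AB)_{13} = -3*2 + -5*-5 + 1*-5 = 14
Now contract with column 2 of C:
(AB)_{11} * C_{12} = -18 * 5 = -90
(AB)_{12} * C_{22} = 4 * 2 = 8
(AB)_{13} * C_{32} = 14 * -5 = -70
(ABC)_{12} = -90 + 8 + -70 = -152

-152


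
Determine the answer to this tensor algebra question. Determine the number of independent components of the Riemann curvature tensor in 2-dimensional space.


The Riemann tensor in d dimensions has d^2(d^2 - 1)/12 independent components.
d = 2, so d^2 = 4
d^2 - 1 = 3
d^2(d^2 - 1) = 4 * 3 = 12
Divide by 12: 12 / 12 = 1

1


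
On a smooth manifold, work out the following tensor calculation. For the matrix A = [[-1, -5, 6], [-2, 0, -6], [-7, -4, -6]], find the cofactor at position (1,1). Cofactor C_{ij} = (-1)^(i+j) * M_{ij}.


To find cofactor C_{11}, delete row 1 and column 1.
The resulting 2x2 submatrix is: [[0, -6], [-4, -6]]
Minor M_{11} = 0*-6 - -6*-4
  = 0 - 24 = -24
Sign = (-1)^(1+1) = (-1)^2 = 1
Cofactor C_{11} = 1 * -24 = -24

-24


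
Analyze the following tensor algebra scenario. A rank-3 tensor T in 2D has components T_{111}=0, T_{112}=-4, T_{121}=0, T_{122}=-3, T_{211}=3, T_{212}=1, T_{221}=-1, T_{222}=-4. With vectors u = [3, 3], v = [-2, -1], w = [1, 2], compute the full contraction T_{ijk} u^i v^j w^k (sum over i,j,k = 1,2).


S = sum over i,j,k of T_{ijk} u_i v_j w_k. Expanding all 8 terms:
T_{111}*u_1*v_1*w_1 = 0*3*-2*1 = 0  (running total: 0)
T_{112}*u_1*v_1*w_2 = -4*3*-2*2 = 48  (running total: 48)
T_{121}*u_1*v_2*w_1 = 0*3*-1*1 = 0  (running total: 48)
T_{122}*u_1*v_2*w_2 = -3*3*-1*2 = 18  (running total: 66)
T_{211}*u_2*v_1*w_1 = 3*3*-2*1 = -18  (running total: 48)
T_{212}*u_2*v_1*w_2 = 1*3*-2*2 = -12  (running total: 36)
T_{221}*u_2*v_2*w_1 = -1*3*-1*1 = 3  (running total: 39)
T_{222}*u_2*v_2*w_2 = -4*3*-1*2 = 24  (running total: 63)
S = 63

63


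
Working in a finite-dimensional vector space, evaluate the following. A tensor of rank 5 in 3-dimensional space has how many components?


The number of components of a rank-r tensor in d dimensions is d^r.
Here d = 3 and r = 5.
3^5 = 243

243


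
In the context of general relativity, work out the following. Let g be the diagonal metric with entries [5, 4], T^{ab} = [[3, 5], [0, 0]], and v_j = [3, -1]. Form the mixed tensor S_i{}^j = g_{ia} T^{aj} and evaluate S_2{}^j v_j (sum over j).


Step 1: lower the first index. For a diagonal metric, g_{ia} T^{aj} = g_{ii} T^{ij} (no sum on i).
g_{22} = 4
S_2{}^1 = 4 * T^{21} = 4 * 0 = 0
S_2{}^2 = 4 * T^{22} = 4 * 0 = 0
Step 2: contract S_2{}^j with v_j.
S_2{}^1 * v_1 = 0 * 3 = 0
S_2{}^2 * v_2 = 0 * -1 = 0
Result = 0 + 0 = 0

0


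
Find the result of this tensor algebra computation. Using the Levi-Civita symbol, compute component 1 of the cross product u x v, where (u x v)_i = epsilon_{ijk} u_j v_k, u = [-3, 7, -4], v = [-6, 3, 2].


(u x v)_1 = sum_{j,k} epsilon_{1jk} u_j v_k. Only permutations of (1,2,3) contribute; the two non-zero terms are:
eps_{123} u_2 v_3 = 1 * 7 * 2 = 14
eps_{132} u_3 v_2 = -1 * -4 * 3 = 12
(u x v)_1 = 26

26


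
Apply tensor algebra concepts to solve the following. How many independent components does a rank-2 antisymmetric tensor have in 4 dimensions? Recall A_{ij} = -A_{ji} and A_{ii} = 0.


An antisymmetric rank-2 tensor satisfies A_{ij} = -A_{ji}, so diagonal entries are zero.
The independent components are the upper-triangular entries: C(n, 2) = n(n-1)/2.
n = 4
C(4, 2) = 4 * 3 / 2 = 12 / 2 = 6

6


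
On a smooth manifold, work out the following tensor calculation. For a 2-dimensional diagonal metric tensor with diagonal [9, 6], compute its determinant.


For a diagonal metric, the determinant is the product of diagonal entries.
Diagonal entries: 9, 6
det(g) = 9 * 6 = 54

54


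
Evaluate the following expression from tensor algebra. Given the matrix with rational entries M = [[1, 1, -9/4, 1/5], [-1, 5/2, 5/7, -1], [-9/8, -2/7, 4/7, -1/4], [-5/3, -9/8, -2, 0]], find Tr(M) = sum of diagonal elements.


The trace is the sum of diagonal entries.
Diagonal: M[1,1] = 1, M[2,2] = 5/2, M[3,3] = 4/7, M[4,4] = 0
Tr(M) = 1 + 5/2 + 4/7 + 0
Computing step by step:
After adding M[1,1]: 1
After adding M[2,2]: 7/2
After adding M[3,3]: 57/14
After adding M[4,4]: 57/14
Tr(M) = 57/14

57/14


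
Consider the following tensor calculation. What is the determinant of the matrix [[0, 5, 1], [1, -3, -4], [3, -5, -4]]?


Expanding along the first row, det(A) = a11*M_11 - a12*M_12 + a13*M_13, where M_1j is the (1,j) minor.
Minor M_11 = -3*-4 - -4*-5 = -8
Minor M_12 = 1*-4 - -4*3 = 8
Minor M_13 = 1*-5 - -3*3 = 4
det = 0*(-8) - 5*(8) + 1*(4)
    = 0 - 40 + 4
    = -36

-36


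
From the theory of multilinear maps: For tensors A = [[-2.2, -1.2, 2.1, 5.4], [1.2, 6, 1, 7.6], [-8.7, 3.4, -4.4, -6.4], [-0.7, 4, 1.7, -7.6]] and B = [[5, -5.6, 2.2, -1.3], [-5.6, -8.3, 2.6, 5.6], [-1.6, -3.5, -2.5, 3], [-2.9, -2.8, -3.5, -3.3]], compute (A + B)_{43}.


Tensor addition is component-wise: (A + B)_{ij} = A_{ij} + B_{ij}.
A_{43} = 1.7
B_{43} = -3.5
(A + B)_{43} = 1.7 + -3.5 = -1.8

-1.8


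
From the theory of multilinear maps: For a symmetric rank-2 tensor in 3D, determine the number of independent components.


A symmetric rank-2 tensor in d dimensions has d(d+1)/2 independent components.
d = 3
d(d+1)/2 = 3 * 4 / 2 = 12 / 2 = 6

6


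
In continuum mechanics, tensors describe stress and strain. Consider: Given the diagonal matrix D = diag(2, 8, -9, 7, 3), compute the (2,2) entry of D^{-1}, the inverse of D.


For a diagonal matrix, the inverse has entries (D^{-1})_{ii} = 1/d_{ii}.
The diagonal entries are: d_{11} = 2, d_{22} = 8, d_{33} = -9, d_{44} = 7, d_{55} = 3
We need (D^{-1})_{22} = 1/d_{22} = 1/8 = 1/8

1/8


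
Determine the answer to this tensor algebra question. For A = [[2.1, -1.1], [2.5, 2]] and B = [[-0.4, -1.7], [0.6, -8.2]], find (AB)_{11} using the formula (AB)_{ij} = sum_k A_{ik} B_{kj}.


(AB)_{ij} = sum_k A_{ik} B_{kj}.
For i=1, j=1:
A_{11} * B_{11} = 2.1 * -0.4 = -0.84
A_{12} * B_{21} = -1.1 * 0.6 = -0.66
Sum = -0.84 + -0.66 = -1.5

-1.5


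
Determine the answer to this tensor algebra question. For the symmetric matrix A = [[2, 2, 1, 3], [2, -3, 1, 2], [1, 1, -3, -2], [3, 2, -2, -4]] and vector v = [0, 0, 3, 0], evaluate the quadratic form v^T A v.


First compute Av:
(Av)_1 = 2*0 + 2*0 + 1*3 + 3*0 = 3
(Av)_2 = 2*0 + -3*0 + 1*3 + 2*0 = 3
(Av)_3 = 1*0 + 1*0 + -3*3 + -2*0 = -9
(Av)_4 = 3*0 + 2*0 + -2*3 + -4*0 = -6
Av = [3, 3, -9, -6]
Then v^T (Av) = 0*3 + 0*3 + 3*-9 + 0*-6
= 0 + 0 + -27 + 0 = -27

-27


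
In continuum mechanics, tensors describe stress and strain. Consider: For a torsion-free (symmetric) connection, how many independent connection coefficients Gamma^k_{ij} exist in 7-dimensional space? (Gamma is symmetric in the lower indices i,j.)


Christoffel symbols Gamma^k_{ij} are symmetric in i,j, so there are d * d(d+1)/2 independent symbols.
d = 7
d(d+1)/2 = 7 * 8 / 2 = 28
Total = 7 * 28 = 196

196


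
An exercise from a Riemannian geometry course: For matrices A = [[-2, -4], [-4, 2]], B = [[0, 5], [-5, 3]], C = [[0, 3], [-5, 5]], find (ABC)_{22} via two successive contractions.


(ABC)_{22} = sum_m (AB)_{2m} C_{m2}. First compute row 2 of AB.
(AB)_{21} = -4*0 + 2*-5 = -10
(AB)_{22} = -4*5 + 2*3 = -14
Now contract with column 2 of C:
(AB)_{21} * C_{12} = -10 * 3 = -30
(AB)_{22} * C_{22} = -14 * 5 = -70
(ABC)_{22} = -30 + -70 = -100

-100


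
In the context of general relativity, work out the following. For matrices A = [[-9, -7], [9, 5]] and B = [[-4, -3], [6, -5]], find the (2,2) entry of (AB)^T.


(AB)^T_{ij} = (AB)_{ji} = sum_k A_{jk} B_{ki}.
For i=2, j=2 we need (AB)_{22}:
A_{21} * B_{12} = 9 * -3 = -27
A_{22} * B_{22} = 5 * -5 = -25
Sum = -27 + -25 = -52

-52


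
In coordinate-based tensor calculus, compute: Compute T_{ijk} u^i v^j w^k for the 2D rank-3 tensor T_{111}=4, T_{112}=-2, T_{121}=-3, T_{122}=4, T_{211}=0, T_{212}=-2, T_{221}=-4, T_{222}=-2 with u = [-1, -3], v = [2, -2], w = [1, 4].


S = sum over i,j,k of T_{ijk} u_i v_j w_k. Expanding all 8 terms:
T_{111}*u_1*v_1*w_1 = 4*-1*2*1 = -8  (running total: -8)
T_{112}*u_1*v_1*w_2 = -2*-1*2*4 = 16  (running total: 8)
T_{121}*u_1*v_2*w_1 = -3*-1*-2*1 = -6  (running total: 2)
T_{122}*u_1*v_2*w_2 = 4*-1*-2*4 = 32  (running total: 34)
T_{211}*u_2*v_1*w_1 = 0*-3*2*1 = 0  (running total: 34)
T_{212}*u_2*v_1*w_2 = -2*-3*2*4 = 48  (running total: 82)
T_{221}*u_2*v_2*w_1 = -4*-3*-2*1 = -24  (running total: 58)
T_{222}*u_2*v_2*w_2 = -2*-3*-2*4 = -48  (running total: 10)
S = 10

10


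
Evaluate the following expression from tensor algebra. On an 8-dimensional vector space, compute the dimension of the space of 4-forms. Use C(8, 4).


The dimension of the space of p-forms on an n-dimensional space is C(n, p).
n = 8, p = 4
C(8, 4) = 8! / (4! * 4!) = 70

70


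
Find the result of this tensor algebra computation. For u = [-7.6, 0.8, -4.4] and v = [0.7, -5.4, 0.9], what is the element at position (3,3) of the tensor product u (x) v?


The outer product entry T_{ij} = u_i * v_j.
We need i=3, j=3.
u_3 = -4.4, v_3 = 0.9
T_{3,3} = -4.4 * 0.9 = -3.96

-3.96


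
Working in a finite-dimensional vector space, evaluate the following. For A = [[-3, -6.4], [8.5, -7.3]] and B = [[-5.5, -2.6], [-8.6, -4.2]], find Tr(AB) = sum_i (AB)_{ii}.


Tr(AB) = sum_i (AB)_{ii} where (AB)_{ii} = sum_k A_{ik} B_{ki}.
(AB)_{11} = -3*-5.5 + -6.4*-8.6 = 71.54
(AB)_{22} = 8.5*-2.6 + -7.3*-4.2 = 8.56
Tr(AB) = 71.54 + 8.56 = 80.1

80.1


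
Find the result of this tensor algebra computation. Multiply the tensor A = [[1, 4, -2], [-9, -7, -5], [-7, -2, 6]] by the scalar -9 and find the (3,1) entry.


Scalar multiplication: (cA)_{ij} = c * A_{ij}.
c = -9
A_{31} = -7
(cA)_{31} = -9 * -7 = 63

63


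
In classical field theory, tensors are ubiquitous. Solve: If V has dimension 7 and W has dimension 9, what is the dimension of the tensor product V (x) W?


The dimension of a tensor product is the product of dimensions.
dim(V) = 7, dim(W) = 9
dim(V (x) W) = 7 * 9 = 63

63


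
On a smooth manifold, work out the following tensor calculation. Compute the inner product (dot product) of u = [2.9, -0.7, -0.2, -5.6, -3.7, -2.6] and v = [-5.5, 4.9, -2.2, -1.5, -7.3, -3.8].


The inner product u . v = sum of u_i * v_i.
Term-by-term: 2.9 * -5.5, -0.7 * 4.9, -0.2 * -2.2, -5.6 * -1.5, -3.7 * -7.3, -2.6 * -3.8
Products: -15.95, -3.43, 0.44, 8.4, 27.01, 9.88
Sum = -15.95 + -3.43 + 0.44 + 8.4 + 27.01 + 9.88 = 26.35

26.35


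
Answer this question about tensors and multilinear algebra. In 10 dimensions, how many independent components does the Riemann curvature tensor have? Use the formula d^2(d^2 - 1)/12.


The Riemann tensor in d dimensions has d^2(d^2 - 1)/12 independent components.
d = 10, so d^2 = 100
d^2 - 1 = 99
d^2(d^2 - 1) = 100 * 99 = 9900
Divide by 12: 9900 / 12 = 825

825


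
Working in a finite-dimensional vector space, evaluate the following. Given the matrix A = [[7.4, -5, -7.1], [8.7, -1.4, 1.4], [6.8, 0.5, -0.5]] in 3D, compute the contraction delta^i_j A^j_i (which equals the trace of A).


The contraction (trace) of a rank-2 tensor is the sum of its diagonal elements.
Diagonal entries: A[1,1] = 7.4, A[2,2] = -1.4, A[3,3] = -0.5
Tr(A) = 7.4 + -1.4 + -0.5 = 5.5

5.5


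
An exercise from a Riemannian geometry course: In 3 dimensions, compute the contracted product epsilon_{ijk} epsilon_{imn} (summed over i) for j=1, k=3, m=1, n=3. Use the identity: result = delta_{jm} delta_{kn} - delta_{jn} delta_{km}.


Using the identity: epsilon_{ijk} epsilon_{imn} = delta_{jm} delta_{kn} - delta_{jn} delta_{km}.
delta_{11} = 1
delta_{33} = 1
delta_{13} = 0
delta_{31} = 0
Result = 1 * 1 - 0 * 0 = 1 - 0 = 1

1


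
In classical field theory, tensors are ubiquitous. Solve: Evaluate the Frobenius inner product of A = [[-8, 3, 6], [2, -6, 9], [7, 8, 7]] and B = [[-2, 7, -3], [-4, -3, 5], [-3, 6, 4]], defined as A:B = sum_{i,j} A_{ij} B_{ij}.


A:B = sum over all i,j of A_{ij} * B_{ij}.
Row 1: -8*-2=16, 3*7=21, 6*-3=-18 => row sum = 19
Row 2: 2*-4=-8, -6*-3=18, 9*5=45 => row sum = 55
Row 3: 7*-3=-21, 8*6=48, 7*4=28 => row sum = 55
Total = 19 + 55 + 55 = 129

129


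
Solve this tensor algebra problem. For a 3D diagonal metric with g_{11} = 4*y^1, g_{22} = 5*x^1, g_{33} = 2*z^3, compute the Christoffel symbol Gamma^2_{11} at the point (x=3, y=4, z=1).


For a diagonal metric, Gamma^k_{ij} = (1/2) g^{kk} (dg_{ik}/dx_j + dg_{jk}/dx_i - dg_{ij}/dx_k).
The metric is diagonal, so g_{ab} = 0 for a != b.
At the given point: g_{11} = 16, g_{22} = 15, g_{33} = 2
g^{22} = 1/15
dg_{12}/dx_1 = 0 (off-diagonal)
dg_{12}/dx_1 = 0 (off-diagonal)
dg_{11}/dx_2 = dg_{11}/dx_2 = 4
Numerator = 0 + 0 - 4 = -4
Gamma^2_{11} = -4 / (2 * 15) = -2/15

-2/15


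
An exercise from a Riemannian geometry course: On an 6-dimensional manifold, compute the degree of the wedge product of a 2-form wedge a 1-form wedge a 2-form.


The degree of a wedge product is the sum of the degrees of the individual forms.
Degrees: 2, 1, 2
Total degree = 2 + 1 + 2 = 5

5


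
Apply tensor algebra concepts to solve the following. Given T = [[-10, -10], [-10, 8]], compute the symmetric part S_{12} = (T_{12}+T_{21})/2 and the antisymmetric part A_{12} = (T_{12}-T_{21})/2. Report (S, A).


T_{12} = -10
T_{21} = -10
S_{12} = (-10 + -10)/2 = -20/2 = -10
A_{12} = (-10 - -10)/2 = 0/2 = 0
Check: S + A = -10 + 0 = -10 = T_{12}.

(-10, 0)


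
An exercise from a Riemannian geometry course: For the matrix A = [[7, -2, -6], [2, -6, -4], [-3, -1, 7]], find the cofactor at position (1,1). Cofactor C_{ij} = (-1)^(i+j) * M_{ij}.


To find cofactor C_{11}, delete row 1 and column 1.
The resulting 2x2 submatrix is: [[-6, -4], [-1, 7]]
Minor M_{11} = -6*7 - -4*-1
  = -42 - 4 = -46
Sign = (-1)^(1+1) = (-1)^2 = 1
Cofactor C_{11} = 1 * -46 = -46

-46


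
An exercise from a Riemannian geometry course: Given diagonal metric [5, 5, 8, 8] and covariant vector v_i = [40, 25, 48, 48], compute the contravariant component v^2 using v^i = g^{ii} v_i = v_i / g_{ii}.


To raise an index with a diagonal metric: v^i = v_i / g_{ii}.
For index 2: v_2 = 25, g_{22} = 5
v^2 = 25 / 5 = 5

5


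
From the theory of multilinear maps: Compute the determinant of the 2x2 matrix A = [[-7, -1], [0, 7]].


For a 2x2 matrix [[a, b], [c, d]], det = a*d - b*c.
a = -7, b = -1, c = 0, d = 7
a*d = -7 * 7 = -49
b*c = -1 * 0 = 0
det = -49 - 0 = -49

-49


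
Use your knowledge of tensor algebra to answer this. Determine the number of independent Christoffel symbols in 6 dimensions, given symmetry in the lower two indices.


Christoffel symbols Gamma^k_{ij} are symmetric in i,j, so there are d * d(d+1)/2 independent symbols.
d = 6
d(d+1)/2 = 6 * 7 / 2 = 21
Total = 6 * 21 = 126

126


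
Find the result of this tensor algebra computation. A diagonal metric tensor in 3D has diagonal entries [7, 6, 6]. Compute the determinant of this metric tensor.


For a diagonal metric, the determinant is the product of diagonal entries.
Diagonal entries: 7, 6, 6
det(g) = 7 * 6 * 6 = 252

252


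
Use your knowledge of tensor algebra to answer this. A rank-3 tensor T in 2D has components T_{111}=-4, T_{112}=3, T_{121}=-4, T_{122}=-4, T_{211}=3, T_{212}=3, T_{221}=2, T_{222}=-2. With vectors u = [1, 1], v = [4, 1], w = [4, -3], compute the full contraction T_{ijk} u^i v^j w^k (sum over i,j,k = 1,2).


S = sum over i,j,k of T_{ijk} u_i v_j w_k. Expanding all 8 terms:
T_{111}*u_1*v_1*w_1 = -4*1*4*4 = -64  (running total: -64)
T_{112}*u_1*v_1*w_2 = 3*1*4*-3 = -36  (running total: -100)
T_{121}*u_1*v_2*w_1 = -4*1*1*4 = -16  (running total: -116)
T_{122}*u_1*v_2*w_2 = -4*1*1*-3 = 12  (running total: -104)
T_{211}*u_2*v_1*w_1 = 3*1*4*4 = 48  (running total: -56)
T_{212}*u_2*v_1*w_2 = 3*1*4*-3 = -36  (running total: -92)
T_{221}*u_2*v_2*w_1 = 2*1*1*4 = 8  (running total: -84)
T_{222}*u_2*v_2*w_2 = -2*1*1*-3 = 6  (running total: -78)
S = -78

-78


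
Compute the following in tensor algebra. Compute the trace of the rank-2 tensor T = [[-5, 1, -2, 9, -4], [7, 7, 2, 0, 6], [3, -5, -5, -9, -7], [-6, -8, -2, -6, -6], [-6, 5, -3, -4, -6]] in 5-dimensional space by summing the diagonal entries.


The contraction (trace) of a rank-2 tensor is the sum of its diagonal elements.
Diagonal entries: A[1,1] = -5, A[2,2] = 7, A[3,3] = -5, A[4,4] = -6, A[5,5] = -6
Tr(A) = -5 + 7 + -5 + -6 + -6 = -15

-15


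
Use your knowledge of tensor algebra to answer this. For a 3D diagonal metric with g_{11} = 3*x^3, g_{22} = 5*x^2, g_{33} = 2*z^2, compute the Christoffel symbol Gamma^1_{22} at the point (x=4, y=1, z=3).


For a diagonal metric, Gamma^k_{ij} = (1/2) g^{kk} (dg_{ik}/dx_j + dg_{jk}/dx_i - dg_{ij}/dx_k).
The metric is diagonal, so g_{ab} = 0 for a != b.
At the given point: g_{11} = 192, g_{22} = 80, g_{33} = 18
g^{11} = 1/192
dg_{21}/dx_2 = 0 (off-diagonal)
dg_{21}/dx_2 = 0 (off-diagonal)
dg_{22}/dx_1 = dg_{22}/dx_1 = 40
Numerator = 0 + 0 - 40 = -40
Gamma^1_{22} = -40 / (2 * 192) = -5/48

-5/48


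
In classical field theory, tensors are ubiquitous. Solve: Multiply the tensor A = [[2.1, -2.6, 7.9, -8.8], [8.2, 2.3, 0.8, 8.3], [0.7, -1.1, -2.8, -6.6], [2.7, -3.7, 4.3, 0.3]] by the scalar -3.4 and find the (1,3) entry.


Scalar multiplication: (cA)_{ij} = c * A_{ij}.
c = -3.4
A_{13} = 7.9
(cA)_{13} = -3.4 * 7.9 = -26.86

-26.86


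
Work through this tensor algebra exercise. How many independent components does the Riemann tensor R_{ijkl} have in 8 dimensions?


The Riemann tensor in d dimensions has d^2(d^2 - 1)/12 independent components.
d = 8, so d^2 = 64
d^2 - 1 = 63
d^2(d^2 - 1) = 64 * 63 = 4032
Divide by 12: 4032 / 12 = 336

336


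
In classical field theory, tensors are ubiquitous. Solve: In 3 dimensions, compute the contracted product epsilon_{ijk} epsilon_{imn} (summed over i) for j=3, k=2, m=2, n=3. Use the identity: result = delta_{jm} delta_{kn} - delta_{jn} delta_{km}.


Using the identity: epsilon_{ijk} epsilon_{imn} = delta_{jm} delta_{kn} - delta_{jn} delta_{km}.
delta_{32} = 0
delta_{23} = 0
delta_{33} = 1
delta_{22} = 1
Result = 0 * 0 - 1 * 1 = 0 - 1 = -1

-1


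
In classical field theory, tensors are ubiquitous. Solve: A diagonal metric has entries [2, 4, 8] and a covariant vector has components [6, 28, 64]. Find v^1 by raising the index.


To raise an index with a diagonal metric: v^i = v_i / g_{ii}.
For index 1: v_1 = 6, g_{11} = 2
v^1 = 6 / 2 = 3

3


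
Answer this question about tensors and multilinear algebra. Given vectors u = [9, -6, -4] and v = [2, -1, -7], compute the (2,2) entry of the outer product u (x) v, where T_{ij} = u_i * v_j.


The outer product entry T_{ij} = u_i * v_j.
We need i=2, j=2.
u_2 = -6, v_2 = -1
T_{2,2} = -6 * -1 = 6

6


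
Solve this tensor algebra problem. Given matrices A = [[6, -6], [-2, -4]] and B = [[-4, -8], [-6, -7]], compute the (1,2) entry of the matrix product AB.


(AB)_{ij} = sum_k A_{ik} B_{kj}.
For i=1, j=2:
A_{11} * B_{12} = 6 * -8 = -48
A_{12} * B_{22} = -6 * -7 = 42
Sum = -48 + 42 = -6

-6


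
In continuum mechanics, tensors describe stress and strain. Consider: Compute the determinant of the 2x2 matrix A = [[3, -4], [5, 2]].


For a 2x2 matrix [[a, b], [c, d]], det = a*d - b*c.
a = 3, b = -4, c = 5, d = 2
a*d = 3 * 2 = 6
b*c = -4 * 5 = -20
det = 6 - -20 = 26

26


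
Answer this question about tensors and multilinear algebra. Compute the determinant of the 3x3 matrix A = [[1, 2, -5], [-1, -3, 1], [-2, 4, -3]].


Expanding along the first row, det(A) = a11*M_11 - a12*M_12 + a13*M_13, where M_1j is the (1,j) minor.
Minor M_11 = -3*-3 - 1*4 = 5
Minor M_12 = -1*-3 - 1*-2 = 5
Minor M_13 = -1*4 - -3*-2 = -10
det = 1*(5) - 2*(5) + -5*(-10)
    = 5 - 10 + 50
    = 45

45


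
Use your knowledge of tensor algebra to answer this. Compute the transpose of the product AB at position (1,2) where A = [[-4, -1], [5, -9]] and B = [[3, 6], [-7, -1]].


(AB)^T_{ij} = (AB)_{ji} = sum_k A_{jk} B_{ki}.
For i=1, j=2 we need (AB)_{21}:
A_{21} * B_{11} = 5 * 3 = 15
A_{22} * B_{21} = -9 * -7 = 63
Sum = 15 + 63 = 78

78


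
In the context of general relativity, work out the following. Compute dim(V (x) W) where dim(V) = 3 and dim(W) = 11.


The dimension of a tensor product is the product of dimensions.
dim(V) = 3, dim(W) = 11
dim(V (x) W) = 3 * 11 = 33

33


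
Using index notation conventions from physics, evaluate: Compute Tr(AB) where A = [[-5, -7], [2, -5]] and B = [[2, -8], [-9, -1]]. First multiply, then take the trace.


Tr(AB) = sum_i (AB)_{ii} where (AB)_{ii} = sum_k A_{ik} B_{ki}.
(AB)_{11} = -5*2 + -7*-9 = 53
(AB)_{22} = 2*-8 + -5*-1 = -11
Tr(AB) = 53 + -11 = 42

42


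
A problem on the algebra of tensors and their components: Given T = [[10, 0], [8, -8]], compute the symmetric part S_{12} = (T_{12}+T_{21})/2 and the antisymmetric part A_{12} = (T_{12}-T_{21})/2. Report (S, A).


T_{12} = 0
T_{21} = 8
S_{12} = (0 + 8)/2 = 8/2 = 4
A_{12} = (0 - 8)/2 = -8/2 = -4
Check: S + A = 4 + -4 = 0 = T_{12}.

(4, -4)


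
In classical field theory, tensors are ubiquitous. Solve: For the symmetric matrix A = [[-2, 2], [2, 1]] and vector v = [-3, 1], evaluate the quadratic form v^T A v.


First compute Av:
(Av)_1 = -2*-3 + 2*1 = 8
(Av)_2 = 2*-3 + 1*1 = -5
Av = [8, -5]
Then v^T (Av) = -3*8 + 1*-5
= -24 + -5 = -29

-29


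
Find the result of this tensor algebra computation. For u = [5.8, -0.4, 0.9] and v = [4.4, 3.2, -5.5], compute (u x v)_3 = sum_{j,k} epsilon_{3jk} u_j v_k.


(u x v)_3 = sum_{j,k} epsilon_{3jk} u_j v_k. Only permutations of (1,2,3) contribute; the two non-zero terms are:
eps_{312} u_1 v_2 = 1 * 5.8 * 3.2 = 18.56
eps_{321} u_2 v_1 = -1 * -0.4 * 4.4 = 1.76
(u x v)_3 = 20.32

20.32


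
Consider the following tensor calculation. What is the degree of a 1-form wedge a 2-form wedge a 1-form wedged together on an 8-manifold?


The degree of a wedge product is the sum of the degrees of the individual forms.
Degrees: 1, 2, 1
Total degree = 1 + 2 + 1 = 4

4


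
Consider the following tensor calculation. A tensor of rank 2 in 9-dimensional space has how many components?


The number of components of a rank-r tensor in d dimensions is d^r.
Here d = 9 and r = 2.
9^2 = 81

81


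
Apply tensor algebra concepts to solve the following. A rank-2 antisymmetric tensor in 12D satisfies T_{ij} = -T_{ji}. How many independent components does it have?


An antisymmetric rank-2 tensor satisfies A_{ij} = -A_{ji}, so diagonal entries are zero.
The independent components are the upper-triangular entries: C(n, 2) = n(n-1)/2.
n = 12
C(12, 2) = 12 * 11 / 2 = 132 / 2 = 66

66


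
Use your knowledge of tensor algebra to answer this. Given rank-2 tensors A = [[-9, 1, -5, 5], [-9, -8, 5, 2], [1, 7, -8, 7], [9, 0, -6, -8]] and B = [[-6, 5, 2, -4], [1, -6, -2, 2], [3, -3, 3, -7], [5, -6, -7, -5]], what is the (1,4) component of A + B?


Tensor addition is component-wise: (A + B)_{ij} = A_{ij} + B_{ij}.
A_{14} = 5
B_{14} = -4
(A + B)_{14} = 5 + -4 = 1

1


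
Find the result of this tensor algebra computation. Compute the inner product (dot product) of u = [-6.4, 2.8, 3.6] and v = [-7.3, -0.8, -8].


The inner product u . v = sum of u_i * v_i.
Term-by-term: -6.4 * -7.3, 2.8 * -0.8, 3.6 * -8
Products: 46.72, -2.24, -28.8
Sum = 46.72 + -2.24 + -28.8 = 15.68

15.68


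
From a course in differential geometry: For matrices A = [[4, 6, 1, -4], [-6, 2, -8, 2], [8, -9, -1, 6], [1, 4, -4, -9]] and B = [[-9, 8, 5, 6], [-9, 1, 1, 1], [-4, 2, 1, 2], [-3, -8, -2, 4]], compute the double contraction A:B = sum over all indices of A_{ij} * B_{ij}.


A:B = sum over all i,j of A_{ij} * B_{ij}.
Row 1: 4*-9=-36, 6*8=48, 1*5=5, -4*6=-24 => row sum = -7
Row 2: -6*-9=54, 2*1=2, -8*1=-8, 2*1=2 => row sum = 50
Row 3: 8*-4=-32, -9*2=-18, -1*1=-1, 6*2=12 => row sum = -39
Row 4: 1*-3=-3, 4*-8=-32, -4*-2=8, -9*4=-36 => row sum = -63
Total = -7 + 50 + -39 + -63 = -59

-59


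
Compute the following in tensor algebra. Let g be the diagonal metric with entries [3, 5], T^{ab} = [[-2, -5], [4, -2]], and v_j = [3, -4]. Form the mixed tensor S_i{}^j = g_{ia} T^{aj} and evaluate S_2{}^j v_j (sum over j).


Step 1: lower the first index. For a diagonal metric, g_{ia} T^{aj} = g_{ii} T^{ij} (no sum on i).
g_{22} = 5
S_2{}^1 = 5 * T^{21} = 5 * 4 = 20
S_2{}^2 = 5 * T^{22} = 5 * -2 = -10
Step 2: contract S_2{}^j with v_j.
S_2{}^1 * v_1 = 20 * 3 = 60
S_2{}^2 * v_2 = -10 * -4 = 40
Result = 60 + 40 = 100

100


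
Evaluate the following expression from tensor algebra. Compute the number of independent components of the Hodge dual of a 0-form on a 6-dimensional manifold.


The Hodge dual of a p-form on an n-dimensional manifold is an (n-p)-form.
n = 6, p = 0, so dual degree = 6 - 0 = 6
The number of components is C(n, n-p) = C(6, 6) = 1

1


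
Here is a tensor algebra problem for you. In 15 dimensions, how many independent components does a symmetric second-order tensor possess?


A symmetric rank-2 tensor in d dimensions has d(d+1)/2 independent components.
d = 15
d(d+1)/2 = 15 * 16 / 2 = 240 / 2 = 120

120


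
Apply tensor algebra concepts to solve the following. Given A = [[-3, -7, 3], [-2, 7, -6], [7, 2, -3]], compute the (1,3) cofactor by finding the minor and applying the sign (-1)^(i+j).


To find cofactor C_{13}, delete row 1 and column 3.
The resulting 2x2 submatrix is: [[-2, 7], [7, 2]]
Minor M_{13} = -2*2 - 7*7
  = -4 - 49 = -53
Sign = (-1)^(1+3) = (-1)^4 = 1
Cofactor C_{13} = 1 * -53 = -53

-53


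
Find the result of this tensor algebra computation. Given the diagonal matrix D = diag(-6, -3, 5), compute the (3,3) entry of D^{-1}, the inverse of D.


For a diagonal matrix, the inverse has entries (D^{-1})_{ii} = 1/d_{ii}.
The diagonal entries are: d_{11} = -6, d_{22} = -3, d_{33} = 5
We need (D^{-1})_{33} = 1/d_{33} = 1/5 = 1/5

1/5


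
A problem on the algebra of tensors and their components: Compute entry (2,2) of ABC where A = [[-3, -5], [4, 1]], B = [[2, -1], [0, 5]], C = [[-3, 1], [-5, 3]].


(ABC)_{22} = sum_m (AB)_{2m} C_{m2}. First compute row 2 of AB.
(AB)_{21} = 4*2 + 1*0 = 8
(AB)_{22} = 4*-1 + 1*5 = 1
Now contract with column 2 of C:
(AB)_{21} * C_{12} = 8 * 1 = 8
(AB)_{22} * C_{22} = 1 * 3 = 3
(ABC)_{22} = 8 + 3 = 11

11


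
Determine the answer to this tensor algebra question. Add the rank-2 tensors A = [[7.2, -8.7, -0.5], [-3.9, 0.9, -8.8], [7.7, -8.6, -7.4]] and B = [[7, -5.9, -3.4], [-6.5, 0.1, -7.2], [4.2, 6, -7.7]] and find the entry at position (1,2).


Tensor addition is component-wise: (A + B)_{ij} = A_{ij} + B_{ij}.
A_{12} = -8.7
B_{12} = -5.9
(A + B)_{12} = -8.7 + -5.9 = -14.6

-14.6


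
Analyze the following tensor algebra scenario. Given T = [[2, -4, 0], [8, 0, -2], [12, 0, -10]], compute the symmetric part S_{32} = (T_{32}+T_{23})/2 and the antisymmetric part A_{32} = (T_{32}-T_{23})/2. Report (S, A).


T_{32} = 0
T_{23} = -2
S_{32} = (0 + -2)/2 = -2/2 = -1
A_{32} = (0 - -2)/2 = 2/2 = 1
Check: S + A = -1 + 1 = 0 = T_{32}.

(-1, 1)


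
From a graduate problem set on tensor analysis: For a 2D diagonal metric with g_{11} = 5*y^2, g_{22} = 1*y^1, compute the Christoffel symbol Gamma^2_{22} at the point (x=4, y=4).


For a diagonal metric, Gamma^k_{ij} = (1/2) g^{kk} (dg_{ik}/dx_j + dg_{jk}/dx_i - dg_{ij}/dx_k).
The metric is diagonal, so g_{ab} = 0 for a != b.
At the given point: g_{11} = 80, g_{22} = 4
g^{22} = 1/4
dg_{22}/dx_2 = dg_{22}/dx_2 = 1
dg_{22}/dx_2 = dg_{22}/dx_2 = 1
dg_{22}/dx_2 = dg_{22}/dx_2 = 1
Numerator = 1 + 1 - 1 = 1
Gamma^2_{22} = 1 / (2 * 4) = 1/8

1/8


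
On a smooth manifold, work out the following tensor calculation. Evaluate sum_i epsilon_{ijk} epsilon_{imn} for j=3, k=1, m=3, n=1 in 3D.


Using the identity: epsilon_{ijk} epsilon_{imn} = delta_{jm} delta_{kn} - delta_{jn} delta_{km}.
delta_{33} = 1
delta_{11} = 1
delta_{31} = 0
delta_{13} = 0
Result = 1 * 1 - 0 * 0 = 1 - 0 = 1

1


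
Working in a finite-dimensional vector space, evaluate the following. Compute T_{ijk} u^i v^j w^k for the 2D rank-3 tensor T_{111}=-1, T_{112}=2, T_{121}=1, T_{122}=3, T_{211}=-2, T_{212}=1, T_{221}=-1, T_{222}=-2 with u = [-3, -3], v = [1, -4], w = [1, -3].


S = sum over i,j,k of T_{ijk} u_i v_j w_k. Expanding all 8 terms:
T_{111}*u_1*v_1*w_1 = -1*-3*1*1 = 3  (running total: 3)
T_{112}*u_1*v_1*w_2 = 2*-3*1*-3 = 18  (running total: 21)
T_{121}*u_1*v_2*w_1 = 1*-3*-4*1 = 12  (running total: 33)
T_{122}*u_1*v_2*w_2 = 3*-3*-4*-3 = -108  (running total: -75)
T_{211}*u_2*v_1*w_1 = -2*-3*1*1 = 6  (running total: -69)
T_{212}*u_2*v_1*w_2 = 1*-3*1*-3 = 9  (running total: -60)
T_{221}*u_2*v_2*w_1 = -1*-3*-4*1 = -12  (running total: -72)
T_{222}*u_2*v_2*w_2 = -2*-3*-4*-3 = 72  (running total: 0)
S = 0

0


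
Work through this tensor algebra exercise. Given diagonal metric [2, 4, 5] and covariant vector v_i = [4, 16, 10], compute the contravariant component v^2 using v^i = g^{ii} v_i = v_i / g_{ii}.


To raise an index with a diagonal metric: v^i = v_i / g_{ii}.
For index 2: v_2 = 16, g_{22} = 4
v^2 = 16 / 4 = 4

4


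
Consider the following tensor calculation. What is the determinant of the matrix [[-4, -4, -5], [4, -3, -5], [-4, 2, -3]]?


Expanding along the first row, det(A) = a11*M_11 - a12*M_12 + a13*M_13, where M_1j is the (1,j) minor.
Minor M_11 = -3*-3 - -5*2 = 19
Minor M_12 = 4*-3 - -5*-4 = -32
Minor M_13 = 4*2 - -3*-4 = -4
det = -4*(19) - -4*(-32) + -5*(-4)
    = -76 - 128 + 20
    = -184

-184


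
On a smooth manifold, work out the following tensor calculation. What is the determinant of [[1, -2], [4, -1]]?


For a 2x2 matrix [[a, b], [c, d]], det = a*d - b*c.
a = 1, b = -2, c = 4, d = -1
a*d = 1 * -1 = -1
b*c = -2 * 4 = -8
det = -1 - -8 = 7

7


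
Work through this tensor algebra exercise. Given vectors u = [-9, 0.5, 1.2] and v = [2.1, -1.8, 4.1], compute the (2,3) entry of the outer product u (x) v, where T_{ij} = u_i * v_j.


The outer product entry T_{ij} = u_i * v_j.
We need i=2, j=3.
u_2 = 0.5, v_3 = 4.1
T_{2,3} = 0.5 * 4.1 = 2.05

2.05


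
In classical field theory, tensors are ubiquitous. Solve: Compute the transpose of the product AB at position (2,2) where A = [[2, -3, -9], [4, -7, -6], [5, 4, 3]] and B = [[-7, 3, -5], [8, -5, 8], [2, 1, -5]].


(AB)^T_{ij} = (AB)_{ji} = sum_k A_{jk} B_{ki}.
For i=2, j=2 we need (AB)_{22}:
A_{21} * B_{12} = 4 * 3 = 12
A_{22} * B_{22} = -7 * -5 = 35
A_{23} * B_{32} = -6 * 1 = -6
Sum = 12 + 35 + -6 = 41

41


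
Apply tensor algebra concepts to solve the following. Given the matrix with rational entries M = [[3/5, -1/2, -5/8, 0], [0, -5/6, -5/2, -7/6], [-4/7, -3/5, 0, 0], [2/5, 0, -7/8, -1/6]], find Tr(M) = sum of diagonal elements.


The trace is the sum of diagonal entries.
Diagonal: M[1,1] = 3/5, M[2,2] = -5/6, M[3,3] = 0, M[4,4] = -1/6
Tr(M) = 3/5 + -5/6 + 0 + -1/6
Computing step by step:
After adding M[1,1]: 3/5
After adding M[2,2]: -7/30
After adding M[3,3]: -7/30
After adding M[4,4]: -2/5
Tr(M) = -2/5

-2/5


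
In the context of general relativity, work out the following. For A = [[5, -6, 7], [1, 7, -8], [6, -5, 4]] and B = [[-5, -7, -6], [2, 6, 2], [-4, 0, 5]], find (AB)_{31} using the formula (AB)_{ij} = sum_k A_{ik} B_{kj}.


(AB)_{ij} = sum_k A_{ik} B_{kj}.
For i=3, j=1:
A_{31} * B_{11} = 6 * -5 = -30
A_{32} * B_{21} = -5 * 2 = -10
A_{33} * B_{31} = 4 * -4 = -16
Sum = -30 + -10 + -16 = -56

-56


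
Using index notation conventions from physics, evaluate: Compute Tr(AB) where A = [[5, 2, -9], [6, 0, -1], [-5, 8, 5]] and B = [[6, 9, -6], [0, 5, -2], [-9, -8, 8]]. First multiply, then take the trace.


Tr(AB) = sum_i (AB)_{ii} where (AB)_{ii} = sum_k A_{ik} B_{ki}.
(AB)_{11} = 5*6 + 2*0 + -9*-9 = 111
(AB)_{22} = 6*9 + 0*5 + -1*-8 = 62
(AB)_{33} = -5*-6 + 8*-2 + 5*8 = 54
Tr(AB) = 111 + 62 + 54 = 227

227


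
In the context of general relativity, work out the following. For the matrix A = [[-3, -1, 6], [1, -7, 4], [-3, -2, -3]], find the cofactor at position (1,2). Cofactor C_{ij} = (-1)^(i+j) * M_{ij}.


To find cofactor C_{12}, delete row 1 and column 2.
The resulting 2x2 submatrix is: [[1, 4], [-3, -3]]
Minor M_{12} = 1*-3 - 4*-3
  = -3 - -12 = 9
Sign = (-1)^(1+2) = (-1)^3 = -1
Cofactor C_{12} = -1 * 9 = -9

-9


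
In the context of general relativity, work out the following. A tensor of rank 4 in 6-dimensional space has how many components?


The number of components of a rank-r tensor in d dimensions is d^r.
Here d = 6 and r = 4.
6^4 = 1296

1296


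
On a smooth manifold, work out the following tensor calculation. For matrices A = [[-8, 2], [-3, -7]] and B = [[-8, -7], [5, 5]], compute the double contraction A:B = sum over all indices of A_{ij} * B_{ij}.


A:B = sum over all i,j of A_{ij} * B_{ij}.
Row 1: -8*-8=64, 2*-7=-14 => row sum = 50
Row 2: -3*5=-15, -7*5=-35 => row sum = -50
Total = 50 + -50 = 0

0


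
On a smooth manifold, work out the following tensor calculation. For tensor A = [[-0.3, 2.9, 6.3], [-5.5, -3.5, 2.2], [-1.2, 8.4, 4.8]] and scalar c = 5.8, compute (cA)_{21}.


Scalar multiplication: (cA)_{ij} = c * A_{ij}.
c = 5.8
A_{21} = -5.5
(cA)_{21} = 5.8 * -5.5 = -31.9

-31.9


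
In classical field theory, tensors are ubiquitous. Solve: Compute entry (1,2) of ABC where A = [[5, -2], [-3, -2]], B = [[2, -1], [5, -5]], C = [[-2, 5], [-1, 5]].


(ABC)_{12} = sum_m (AB)_{1m} C_{m2}. First compute row 1 of AB.
(AB)_{11} = 5*2 + -2*5 = 0
(AB)_{12} = 5*-1 + -2*-5 = 5
Now contract with column 2 of C:
(AB)_{11} * C_{12} = 0 * 5 = 0
(AB)_{12} * C_{22} = 5 * 5 = 25
(ABC)_{12} = 0 + 25 = 25

25


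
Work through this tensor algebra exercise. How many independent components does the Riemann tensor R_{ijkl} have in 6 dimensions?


The Riemann tensor in d dimensions has d^2(d^2 - 1)/12 independent components.
d = 6, so d^2 = 36
d^2 - 1 = 35
d^2(d^2 - 1) = 36 * 35 = 1260
Divide by 12: 1260 / 12 = 105

105


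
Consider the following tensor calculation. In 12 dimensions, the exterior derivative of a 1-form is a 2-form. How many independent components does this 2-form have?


The exterior derivative of a p-form is a (p+1)-form.
Its number of independent components is C(n, p+1).
n = 12, p+1 = 2
C(12, 2) = 66

66


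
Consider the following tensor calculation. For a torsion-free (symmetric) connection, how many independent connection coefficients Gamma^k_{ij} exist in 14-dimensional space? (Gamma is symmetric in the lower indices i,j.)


Christoffel symbols Gamma^k_{ij} are symmetric in i,j, so there are d * d(d+1)/2 independent symbols.
d = 14
d(d+1)/2 = 14 * 15 / 2 = 105
Total = 14 * 105 = 1470

1470
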